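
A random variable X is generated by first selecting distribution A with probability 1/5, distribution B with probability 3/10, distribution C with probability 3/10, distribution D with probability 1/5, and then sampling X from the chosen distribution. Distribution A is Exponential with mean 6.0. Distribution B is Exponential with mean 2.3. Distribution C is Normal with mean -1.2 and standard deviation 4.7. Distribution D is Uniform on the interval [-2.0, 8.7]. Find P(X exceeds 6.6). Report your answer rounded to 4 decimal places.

0.1374

Conditional on each component, P(X > 6.6): A: 0.332871; B: 0.0567236; C: 0.0485; D: 0.196262.
By total probability, P(X > 6.6) = 0.2·0.332871 + 0.3·0.0567236 + 0.3·0.0485 + 0.2·0.196262 = 0.137394.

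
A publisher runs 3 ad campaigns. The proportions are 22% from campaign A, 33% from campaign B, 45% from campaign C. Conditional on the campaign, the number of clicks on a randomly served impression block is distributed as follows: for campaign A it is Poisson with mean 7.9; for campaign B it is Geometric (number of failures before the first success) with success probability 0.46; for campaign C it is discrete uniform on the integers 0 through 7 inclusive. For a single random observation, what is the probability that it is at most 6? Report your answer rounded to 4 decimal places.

0.7910

Conditional on each campaign, P(X ≤ 6): A: 0.32574; B: 0.986611; C: 0.875.
By total probability, P(X ≤ 6) = 0.22·0.32574 + 0.33·0.986611 + 0.45·0.875 = 0.790994.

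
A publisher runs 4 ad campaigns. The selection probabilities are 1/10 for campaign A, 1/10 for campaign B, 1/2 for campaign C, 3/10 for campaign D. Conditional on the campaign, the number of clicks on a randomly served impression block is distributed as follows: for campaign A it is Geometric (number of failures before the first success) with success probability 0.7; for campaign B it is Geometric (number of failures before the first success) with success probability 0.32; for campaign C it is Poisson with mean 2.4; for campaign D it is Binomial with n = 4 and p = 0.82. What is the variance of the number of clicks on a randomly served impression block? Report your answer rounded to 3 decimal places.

Per component, A: μ=0.428571, E[X²]=0.795918; B: μ=2.125, E[X²]=11.1562; C: μ=2.4, E[X²]=8.16; D: μ=3.28, E[X²]=11.3488.
E[X] = 0.1·0.428571 + 0.1·2.125 + 0.5·2.4 + 0.3·3.28 = 2.43936.
E[X²] = 0.1·0.795918 + 0.1·11.1562 + 0.5·8.16 + 0.3·11.3488 = 8.67986.
Var(X) = E[X²] − (E[X])² = 8.67986 − 5.95046 = 2.72939.

2.729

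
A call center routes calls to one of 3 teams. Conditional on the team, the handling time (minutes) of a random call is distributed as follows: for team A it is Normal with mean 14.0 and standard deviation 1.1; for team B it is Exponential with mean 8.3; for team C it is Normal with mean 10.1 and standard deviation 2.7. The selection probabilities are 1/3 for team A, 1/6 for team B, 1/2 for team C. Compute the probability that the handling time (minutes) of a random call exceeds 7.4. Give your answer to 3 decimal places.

0.822

Conditional on each team, P(X > 7.4): A: 1; B: 0.410013; C: 0.841345.
By total probability, P(X > 7.4) = 0.333333·1 + 0.166667·0.410013 + 0.5·0.841345 = 0.822341.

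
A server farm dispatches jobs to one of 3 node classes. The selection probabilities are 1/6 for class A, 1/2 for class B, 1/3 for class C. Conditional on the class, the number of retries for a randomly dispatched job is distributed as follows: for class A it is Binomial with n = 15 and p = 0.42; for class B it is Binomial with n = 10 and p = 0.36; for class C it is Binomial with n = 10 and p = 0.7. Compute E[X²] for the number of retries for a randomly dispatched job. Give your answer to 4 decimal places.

For each component E[X²] = Var + (mean)², giving A: 43.344; B: 15.264; C: 51.1.
Overall E[X²] = 0.166667·43.344 + 0.5·15.264 + 0.333333·51.1 = 31.8893.

31.8893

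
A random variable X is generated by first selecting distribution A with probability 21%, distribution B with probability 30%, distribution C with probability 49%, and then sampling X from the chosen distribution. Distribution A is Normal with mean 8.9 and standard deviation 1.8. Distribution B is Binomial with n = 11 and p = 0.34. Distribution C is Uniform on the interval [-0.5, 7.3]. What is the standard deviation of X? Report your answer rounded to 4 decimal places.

2.9517

Per component, A: μ=8.9, E[X²]=82.45; B: μ=3.74, E[X²]=16.456; C: μ=3.4, E[X²]=16.63.
E[X] = 0.21·8.9 + 0.3·3.74 + 0.49·3.4 = 4.657.
E[X²] = 0.21·82.45 + 0.3·16.456 + 0.49·16.63 = 30.4.
Var(X) = E[X²] − (E[X])² = 30.4 − 21.6876 = 8.71235.
SD(X) = √8.71235 = 2.95167.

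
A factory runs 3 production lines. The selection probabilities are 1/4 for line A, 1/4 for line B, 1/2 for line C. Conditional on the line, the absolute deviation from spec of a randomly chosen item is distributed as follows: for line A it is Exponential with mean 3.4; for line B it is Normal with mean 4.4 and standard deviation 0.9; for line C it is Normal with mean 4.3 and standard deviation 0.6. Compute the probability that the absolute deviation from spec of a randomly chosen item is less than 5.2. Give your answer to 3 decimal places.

0.866

Conditional on each line, P(X < 5.2): A: 0.783337; B: 0.812969; C: 0.933193.
By total probability, P(X < 5.2) = 0.25·0.783337 + 0.25·0.812969 + 0.5·0.933193 = 0.865673.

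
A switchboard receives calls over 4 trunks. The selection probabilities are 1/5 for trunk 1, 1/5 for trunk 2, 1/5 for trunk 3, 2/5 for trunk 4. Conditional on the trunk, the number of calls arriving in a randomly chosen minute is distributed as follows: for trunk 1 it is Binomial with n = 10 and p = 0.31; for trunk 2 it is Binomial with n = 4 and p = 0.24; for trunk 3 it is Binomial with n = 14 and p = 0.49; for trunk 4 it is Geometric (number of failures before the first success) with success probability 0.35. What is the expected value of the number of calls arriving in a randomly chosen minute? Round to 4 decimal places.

2.9269

Component means — 1: 3.1; 2: 0.96; 3: 6.86; 4: 1.85714.
E[X] = 0.2·3.1 + 0.2·0.96 + 0.2·6.86 + 0.4·1.85714 = 2.92686.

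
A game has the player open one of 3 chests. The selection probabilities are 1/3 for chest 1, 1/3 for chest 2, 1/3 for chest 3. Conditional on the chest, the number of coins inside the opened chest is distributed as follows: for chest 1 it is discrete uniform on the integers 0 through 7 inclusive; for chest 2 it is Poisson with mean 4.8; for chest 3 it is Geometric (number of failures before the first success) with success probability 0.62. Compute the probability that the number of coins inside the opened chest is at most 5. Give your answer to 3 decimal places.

Conditional on each chest, P(X ≤ 5): 1: 0.75; 2: 0.651006; 3: 0.996989.
By total probability, P(X ≤ 5) = 0.333333·0.75 + 0.333333·0.651006 + 0.333333·0.996989 = 0.799332.

0.799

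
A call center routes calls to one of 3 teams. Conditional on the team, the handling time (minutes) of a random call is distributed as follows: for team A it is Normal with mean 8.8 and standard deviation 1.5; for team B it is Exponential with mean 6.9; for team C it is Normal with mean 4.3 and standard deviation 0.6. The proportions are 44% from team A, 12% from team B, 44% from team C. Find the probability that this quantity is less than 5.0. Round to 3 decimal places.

Conditional on each team, P(X < 5.0): A: 0.00564917; B: 0.5155; C: 0.878327.
By total probability, P(X < 5.0) = 0.44·0.00564917 + 0.12·0.5155 + 0.44·0.878327 = 0.45081.

0.451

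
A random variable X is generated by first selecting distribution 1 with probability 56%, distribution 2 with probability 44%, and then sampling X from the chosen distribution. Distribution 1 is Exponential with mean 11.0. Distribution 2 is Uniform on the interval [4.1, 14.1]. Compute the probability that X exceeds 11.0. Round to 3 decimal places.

0.342

Conditional on each component, P(X > 11.0): 1: 0.367879; 2: 0.31.
By total probability, P(X > 11.0) = 0.56·0.367879 + 0.44·0.31 = 0.342412.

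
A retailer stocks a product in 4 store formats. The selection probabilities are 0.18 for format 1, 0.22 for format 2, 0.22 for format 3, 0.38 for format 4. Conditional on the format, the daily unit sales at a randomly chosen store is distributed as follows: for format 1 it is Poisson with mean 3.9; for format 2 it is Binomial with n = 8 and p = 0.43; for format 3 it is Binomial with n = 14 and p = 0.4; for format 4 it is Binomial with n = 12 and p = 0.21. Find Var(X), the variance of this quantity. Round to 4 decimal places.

Per component, 1: μ=3.9, E[X²]=19.11; 2: μ=3.44, E[X²]=13.7944; 3: μ=5.6, E[X²]=34.72; 4: μ=2.52, E[X²]=8.3412.
E[X] = 0.18·3.9 + 0.22·3.44 + 0.22·5.6 + 0.38·2.52 = 3.6484.
E[X²] = 0.18·19.11 + 0.22·13.7944 + 0.22·34.72 + 0.38·8.3412 = 17.2826.
Var(X) = E[X²] − (E[X])² = 17.2826 − 13.3108 = 3.9718.

3.9718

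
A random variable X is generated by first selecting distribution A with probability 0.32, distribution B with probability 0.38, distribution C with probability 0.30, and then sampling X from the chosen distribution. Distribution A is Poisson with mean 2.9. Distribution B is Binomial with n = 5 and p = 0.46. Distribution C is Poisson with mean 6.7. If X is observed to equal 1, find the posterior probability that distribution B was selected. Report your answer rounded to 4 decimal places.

0.5813

Likelihoods P(X=1 | ·): A: 0.159567; B: 0.19557; C: 0.00824711.
Posterior ∝ prior × likelihood. Numerator for B: 0.38·0.19557 = 0.0743167.
Normalizing constant: 0.32·0.159567 + 0.38·0.19557 + 0.3·0.00824711 = 0.127852.
P(B | observation) = 0.0743167 / 0.127852 = 0.58127.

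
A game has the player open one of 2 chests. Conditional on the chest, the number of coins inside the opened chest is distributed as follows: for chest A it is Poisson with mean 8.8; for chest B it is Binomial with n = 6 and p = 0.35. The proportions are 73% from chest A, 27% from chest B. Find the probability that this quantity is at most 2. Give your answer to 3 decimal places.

Conditional on each chest, P(X ≤ 2): A: 0.00731357; B: 0.647085.
By total probability, P(X ≤ 2) = 0.73·0.00731357 + 0.27·0.647085 = 0.180052.

0.180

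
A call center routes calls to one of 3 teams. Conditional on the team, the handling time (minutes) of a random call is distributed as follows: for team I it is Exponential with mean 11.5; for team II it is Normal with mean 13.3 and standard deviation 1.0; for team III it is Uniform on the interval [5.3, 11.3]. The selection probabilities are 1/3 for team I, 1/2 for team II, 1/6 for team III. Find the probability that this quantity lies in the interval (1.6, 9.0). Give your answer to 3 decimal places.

0.240

Conditional on each team, P(1.6 < X < 9.0): I: 0.412903; II: 8.53991e-06; III: 0.616667.
By total probability, P(1.6 < X < 9.0) = 0.333333·0.412903 + 0.5·8.53991e-06 + 0.166667·0.616667 = 0.240416.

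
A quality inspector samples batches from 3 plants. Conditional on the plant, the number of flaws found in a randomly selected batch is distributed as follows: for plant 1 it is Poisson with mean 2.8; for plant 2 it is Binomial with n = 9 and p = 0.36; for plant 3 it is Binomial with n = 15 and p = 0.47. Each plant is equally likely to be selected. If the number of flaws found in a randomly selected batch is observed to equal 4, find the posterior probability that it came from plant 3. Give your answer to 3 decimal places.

0.139

Likelihoods P(X=4 | ·): 1: 0.155739; 2: 0.227238; 3: 0.0617389.
Posterior ∝ prior × likelihood. Numerator for 3: 0.333333·0.0617389 = 0.0205796.
Normalizing constant: 0.333333·0.155739 + 0.333333·0.227238 + 0.333333·0.0617389 = 0.148238.
P(3 | observation) = 0.0205796 / 0.148238 = 0.138828.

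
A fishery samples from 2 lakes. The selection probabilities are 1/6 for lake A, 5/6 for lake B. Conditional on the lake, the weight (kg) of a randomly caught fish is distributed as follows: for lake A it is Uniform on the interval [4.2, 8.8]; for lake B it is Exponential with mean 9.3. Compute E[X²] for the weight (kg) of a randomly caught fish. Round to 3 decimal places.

151.486

For each component E[X²] = Var + (mean)², giving A: 44.0133; B: 172.98.
Overall E[X²] = 0.166667·44.0133 + 0.833333·172.98 = 151.486.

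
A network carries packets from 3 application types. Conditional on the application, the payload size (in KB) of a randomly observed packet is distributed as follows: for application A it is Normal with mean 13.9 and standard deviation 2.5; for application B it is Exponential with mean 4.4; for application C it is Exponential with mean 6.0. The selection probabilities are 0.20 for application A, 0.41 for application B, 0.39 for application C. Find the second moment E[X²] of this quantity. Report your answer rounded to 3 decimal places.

For each component E[X²] = Var + (mean)², giving A: 199.46; B: 38.72; C: 72.
Overall E[X²] = 0.2·199.46 + 0.41·38.72 + 0.39·72 = 83.8472.

83.847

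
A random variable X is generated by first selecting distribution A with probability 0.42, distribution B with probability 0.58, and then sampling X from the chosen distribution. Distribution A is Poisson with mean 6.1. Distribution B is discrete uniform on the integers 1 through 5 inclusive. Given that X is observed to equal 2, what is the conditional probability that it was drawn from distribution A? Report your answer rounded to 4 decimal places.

Likelihoods P(X=2 | ·): A: 0.0417286; B: 0.2.
Posterior ∝ prior × likelihood. Numerator for A: 0.42·0.0417286 = 0.017526.
Normalizing constant: 0.42·0.0417286 + 0.58·0.2 = 0.133526.
P(A | observation) = 0.017526 / 0.133526 = 0.131255.

0.1313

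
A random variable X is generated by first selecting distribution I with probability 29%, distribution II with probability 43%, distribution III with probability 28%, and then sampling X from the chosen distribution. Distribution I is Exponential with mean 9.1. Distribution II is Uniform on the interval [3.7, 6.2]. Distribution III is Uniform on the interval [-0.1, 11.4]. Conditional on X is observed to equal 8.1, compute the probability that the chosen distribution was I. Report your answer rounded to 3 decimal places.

Likelihoods f(8.1 | ·): I: 0.045122; II: 0; III: 0.0869565.
Posterior ∝ prior × likelihood. Numerator for I: 0.29·0.045122 = 0.0130854.
Normalizing constant: 0.29·0.045122 + 0.43·0 + 0.28·0.0869565 = 0.0374332.
P(I | observation) = 0.0130854 / 0.0374332 = 0.349566.

0.350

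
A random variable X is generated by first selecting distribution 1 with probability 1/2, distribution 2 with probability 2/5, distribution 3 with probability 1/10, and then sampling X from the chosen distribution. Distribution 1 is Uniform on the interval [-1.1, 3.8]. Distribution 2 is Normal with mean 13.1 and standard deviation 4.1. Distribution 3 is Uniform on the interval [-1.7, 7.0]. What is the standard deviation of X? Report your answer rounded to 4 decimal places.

Per component, 1: μ=1.35, E[X²]=3.82333; 2: μ=13.1, E[X²]=188.42; 3: μ=2.65, E[X²]=13.33.
E[X] = 0.5·1.35 + 0.4·13.1 + 0.1·2.65 = 6.18.
E[X²] = 0.5·3.82333 + 0.4·188.42 + 0.1·13.33 = 78.6127.
Var(X) = E[X²] − (E[X])² = 78.6127 − 38.1924 = 40.4203.
SD(X) = √40.4203 = 6.35769.

6.3577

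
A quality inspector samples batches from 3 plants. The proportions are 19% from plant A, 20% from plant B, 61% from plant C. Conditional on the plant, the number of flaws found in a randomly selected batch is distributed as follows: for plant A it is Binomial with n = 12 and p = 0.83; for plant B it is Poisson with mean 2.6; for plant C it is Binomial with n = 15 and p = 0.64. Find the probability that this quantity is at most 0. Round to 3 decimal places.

0.015

Conditional on each plant, P(X ≤ 0): A: 5.82622e-10; B: 0.0742736; C: 2.21074e-07.
By total probability, P(X ≤ 0) = 0.19·5.82622e-10 + 0.2·0.0742736 + 0.61·2.21074e-07 = 0.0148549.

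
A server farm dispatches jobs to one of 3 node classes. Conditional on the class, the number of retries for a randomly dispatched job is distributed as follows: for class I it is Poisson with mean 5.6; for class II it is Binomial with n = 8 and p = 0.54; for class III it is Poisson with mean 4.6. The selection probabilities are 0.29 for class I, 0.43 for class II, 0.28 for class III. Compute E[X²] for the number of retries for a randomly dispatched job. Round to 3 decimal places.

For each component E[X²] = Var + (mean)², giving I: 36.96; II: 20.6496; III: 25.76.
Overall E[X²] = 0.29·36.96 + 0.43·20.6496 + 0.28·25.76 = 26.8105.

26.811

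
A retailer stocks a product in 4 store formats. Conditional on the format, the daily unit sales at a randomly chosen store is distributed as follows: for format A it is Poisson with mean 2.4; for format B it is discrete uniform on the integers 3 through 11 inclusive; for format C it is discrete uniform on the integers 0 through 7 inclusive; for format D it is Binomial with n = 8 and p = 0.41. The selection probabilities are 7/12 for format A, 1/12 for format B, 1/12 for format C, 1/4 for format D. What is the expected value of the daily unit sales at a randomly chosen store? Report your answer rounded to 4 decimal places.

3.0950

Component means — A: 2.4; B: 7; C: 3.5; D: 3.28.
E[X] = 0.583333·2.4 + 0.0833333·7 + 0.0833333·3.5 + 0.25·3.28 = 3.095.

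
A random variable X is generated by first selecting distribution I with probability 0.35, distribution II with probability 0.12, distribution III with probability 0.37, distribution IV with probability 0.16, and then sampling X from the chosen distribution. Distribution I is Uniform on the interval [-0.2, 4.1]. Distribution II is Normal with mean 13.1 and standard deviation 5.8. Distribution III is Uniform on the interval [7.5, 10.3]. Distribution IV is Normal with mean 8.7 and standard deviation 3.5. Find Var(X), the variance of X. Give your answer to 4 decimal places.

21.9633

Per component, I: μ=1.95, E[X²]=5.34333; II: μ=13.1, E[X²]=205.25; III: μ=8.9, E[X²]=79.8633; IV: μ=8.7, E[X²]=87.94.
E[X] = 0.35·1.95 + 0.12·13.1 + 0.37·8.9 + 0.16·8.7 = 6.9395.
E[X²] = 0.35·5.34333 + 0.12·205.25 + 0.37·79.8633 + 0.16·87.94 = 70.12.
Var(X) = E[X²] − (E[X])² = 70.12 − 48.1567 = 21.9633.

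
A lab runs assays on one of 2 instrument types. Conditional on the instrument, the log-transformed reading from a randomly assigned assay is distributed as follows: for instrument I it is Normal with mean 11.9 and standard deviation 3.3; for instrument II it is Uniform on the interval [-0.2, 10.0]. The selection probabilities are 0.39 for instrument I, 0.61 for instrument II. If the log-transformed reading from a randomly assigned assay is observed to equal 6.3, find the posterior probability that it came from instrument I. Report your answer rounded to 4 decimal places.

Likelihoods f(6.3 | ·): I: 0.0286468; II: 0.0980392.
Posterior ∝ prior × likelihood. Numerator for I: 0.39·0.0286468 = 0.0111722.
Normalizing constant: 0.39·0.0286468 + 0.61·0.0980392 = 0.0709762.
P(I | observation) = 0.0111722 / 0.0709762 = 0.157408.

0.1574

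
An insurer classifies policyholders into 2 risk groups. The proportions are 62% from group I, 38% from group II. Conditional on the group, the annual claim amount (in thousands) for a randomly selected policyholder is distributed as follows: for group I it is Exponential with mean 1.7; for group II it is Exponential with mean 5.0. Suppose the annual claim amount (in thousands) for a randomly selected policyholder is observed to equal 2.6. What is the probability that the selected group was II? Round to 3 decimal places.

Likelihoods f(2.6 | ·): I: 0.127449; II: 0.118904.
Posterior ∝ prior × likelihood. Numerator for II: 0.38·0.118904 = 0.0451836.
Normalizing constant: 0.62·0.127449 + 0.38·0.118904 = 0.124202.
P(II | observation) = 0.0451836 / 0.124202 = 0.363791.

0.364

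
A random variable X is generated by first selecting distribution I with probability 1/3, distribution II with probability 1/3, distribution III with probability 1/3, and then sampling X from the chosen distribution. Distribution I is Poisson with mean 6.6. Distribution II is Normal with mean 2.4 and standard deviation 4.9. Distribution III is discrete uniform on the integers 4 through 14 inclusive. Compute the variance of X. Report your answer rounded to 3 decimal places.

20.977

Per component, I: μ=6.6, E[X²]=50.16; II: μ=2.4, E[X²]=29.77; III: μ=9, E[X²]=91.
E[X] = 0.333333·6.6 + 0.333333·2.4 + 0.333333·9 = 6.
E[X²] = 0.333333·50.16 + 0.333333·29.77 + 0.333333·91 = 56.9767.
Var(X) = E[X²] − (E[X])² = 56.9767 − 36 = 20.9767.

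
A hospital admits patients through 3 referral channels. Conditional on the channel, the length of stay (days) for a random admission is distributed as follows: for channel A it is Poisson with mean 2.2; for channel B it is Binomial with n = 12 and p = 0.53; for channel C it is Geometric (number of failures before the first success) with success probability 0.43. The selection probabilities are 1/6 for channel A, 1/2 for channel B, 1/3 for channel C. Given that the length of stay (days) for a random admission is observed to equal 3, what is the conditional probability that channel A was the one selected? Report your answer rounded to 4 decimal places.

0.4221

Likelihoods P(X=3 | ·): A: 0.196639; B: 0.0366548; C: 0.079633.
Posterior ∝ prior × likelihood. Numerator for A: 0.166667·0.196639 = 0.0327731.
Normalizing constant: 0.166667·0.196639 + 0.5·0.0366548 + 0.333333·0.079633 = 0.0776448.
P(A | observation) = 0.0327731 / 0.0776448 = 0.42209.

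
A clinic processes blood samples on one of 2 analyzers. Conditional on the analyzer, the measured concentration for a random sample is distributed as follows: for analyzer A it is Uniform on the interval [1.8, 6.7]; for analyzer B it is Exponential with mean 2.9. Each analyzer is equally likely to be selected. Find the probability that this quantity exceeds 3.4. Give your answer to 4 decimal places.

Conditional on each analyzer, P(X > 3.4): A: 0.673469; B: 0.309619.
By total probability, P(X > 3.4) = 0.5·0.673469 + 0.5·0.309619 = 0.491544.

0.4915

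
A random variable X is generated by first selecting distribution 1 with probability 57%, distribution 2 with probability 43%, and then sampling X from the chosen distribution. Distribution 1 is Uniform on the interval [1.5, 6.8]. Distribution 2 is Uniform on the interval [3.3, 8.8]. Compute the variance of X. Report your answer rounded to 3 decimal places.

Per component, 1: μ=4.15, E[X²]=19.5633; 2: μ=6.05, E[X²]=39.1233.
E[X] = 0.57·4.15 + 0.43·6.05 = 4.967.
E[X²] = 0.57·19.5633 + 0.43·39.1233 = 27.9741.
Var(X) = E[X²] − (E[X])² = 27.9741 − 24.6711 = 3.30304.

3.303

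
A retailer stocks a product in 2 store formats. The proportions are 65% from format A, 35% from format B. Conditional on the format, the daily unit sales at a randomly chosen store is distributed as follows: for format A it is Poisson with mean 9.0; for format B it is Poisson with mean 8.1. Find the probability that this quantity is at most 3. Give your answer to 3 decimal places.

Conditional on each format, P(X ≤ 3): A: 0.0212265; B: 0.0396053.
By total probability, P(X ≤ 3) = 0.65·0.0212265 + 0.35·0.0396053 = 0.0276591.

0.028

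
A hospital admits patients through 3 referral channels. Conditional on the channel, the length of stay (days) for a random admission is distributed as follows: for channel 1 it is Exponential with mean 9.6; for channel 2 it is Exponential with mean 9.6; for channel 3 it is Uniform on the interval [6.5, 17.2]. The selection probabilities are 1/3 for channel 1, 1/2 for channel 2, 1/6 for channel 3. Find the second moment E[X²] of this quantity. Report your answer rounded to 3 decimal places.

For each component E[X²] = Var + (mean)², giving 1: 184.32; 2: 184.32; 3: 149.963.
Overall E[X²] = 0.333333·184.32 + 0.5·184.32 + 0.166667·149.963 = 178.594.

178.594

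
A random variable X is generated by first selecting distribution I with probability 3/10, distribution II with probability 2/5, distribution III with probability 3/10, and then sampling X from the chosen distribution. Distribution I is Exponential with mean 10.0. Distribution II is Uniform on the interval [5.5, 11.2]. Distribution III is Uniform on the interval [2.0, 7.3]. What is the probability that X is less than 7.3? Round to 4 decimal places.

0.5817

Conditional on each component, P(X < 7.3): I: 0.518091; II: 0.315789; III: 1.
By total probability, P(X < 7.3) = 0.3·0.518091 + 0.4·0.315789 + 0.3·1 = 0.581743.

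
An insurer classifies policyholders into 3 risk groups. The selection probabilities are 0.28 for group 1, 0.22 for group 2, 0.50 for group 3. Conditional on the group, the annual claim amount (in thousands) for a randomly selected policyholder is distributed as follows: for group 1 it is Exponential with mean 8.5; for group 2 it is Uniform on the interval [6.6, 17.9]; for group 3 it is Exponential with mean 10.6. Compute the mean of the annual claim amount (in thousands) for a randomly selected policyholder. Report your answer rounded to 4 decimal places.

Component means — 1: 8.5; 2: 12.25; 3: 10.6.
E[X] = 0.28·8.5 + 0.22·12.25 + 0.5·10.6 = 10.375.

10.3750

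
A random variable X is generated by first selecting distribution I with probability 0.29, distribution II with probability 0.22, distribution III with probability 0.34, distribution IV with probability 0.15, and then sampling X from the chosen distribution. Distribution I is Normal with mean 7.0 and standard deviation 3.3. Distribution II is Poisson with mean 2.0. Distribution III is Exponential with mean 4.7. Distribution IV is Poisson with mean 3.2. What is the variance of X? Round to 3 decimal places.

15.041

Per component, I: μ=7, E[X²]=59.89; II: μ=2, E[X²]=6; III: μ=4.7, E[X²]=44.18; IV: μ=3.2, E[X²]=13.44.
E[X] = 0.29·7 + 0.22·2 + 0.34·4.7 + 0.15·3.2 = 4.548.
E[X²] = 0.29·59.89 + 0.22·6 + 0.34·44.18 + 0.15·13.44 = 35.7253.
Var(X) = E[X²] − (E[X])² = 35.7253 − 20.6843 = 15.041.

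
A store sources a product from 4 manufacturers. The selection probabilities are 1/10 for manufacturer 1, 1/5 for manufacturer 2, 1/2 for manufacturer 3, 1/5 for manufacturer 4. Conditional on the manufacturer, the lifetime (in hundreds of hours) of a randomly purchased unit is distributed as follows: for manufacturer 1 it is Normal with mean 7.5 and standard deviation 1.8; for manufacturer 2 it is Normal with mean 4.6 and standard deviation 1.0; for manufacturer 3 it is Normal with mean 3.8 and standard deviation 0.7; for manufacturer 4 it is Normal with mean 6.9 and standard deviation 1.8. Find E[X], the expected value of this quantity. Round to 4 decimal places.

Component means — 1: 7.5; 2: 4.6; 3: 3.8; 4: 6.9.
E[X] = 0.1·7.5 + 0.2·4.6 + 0.5·3.8 + 0.2·6.9 = 4.95.

4.9500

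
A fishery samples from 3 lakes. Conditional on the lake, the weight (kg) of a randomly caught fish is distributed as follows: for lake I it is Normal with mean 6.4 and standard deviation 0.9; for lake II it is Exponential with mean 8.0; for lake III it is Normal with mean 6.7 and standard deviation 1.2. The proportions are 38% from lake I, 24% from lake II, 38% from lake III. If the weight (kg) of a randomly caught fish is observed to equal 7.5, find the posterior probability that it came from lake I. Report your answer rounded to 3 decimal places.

Likelihoods f(7.5 | ·): I: 0.210033; II: 0.0489507; III: 0.266207.
Posterior ∝ prior × likelihood. Numerator for I: 0.38·0.210033 = 0.0798125.
Normalizing constant: 0.38·0.210033 + 0.24·0.0489507 + 0.38·0.266207 = 0.192719.
P(I | observation) = 0.0798125 / 0.192719 = 0.414139.

0.414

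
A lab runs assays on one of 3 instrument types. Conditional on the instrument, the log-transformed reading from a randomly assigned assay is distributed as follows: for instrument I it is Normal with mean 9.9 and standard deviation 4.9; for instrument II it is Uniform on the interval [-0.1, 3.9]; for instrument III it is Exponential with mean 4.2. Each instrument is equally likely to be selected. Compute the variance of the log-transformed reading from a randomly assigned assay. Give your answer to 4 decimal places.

25.6367

Per component, I: μ=9.9, E[X²]=122.02; II: μ=1.9, E[X²]=4.94333; III: μ=4.2, E[X²]=35.28.
E[X] = 0.333333·9.9 + 0.333333·1.9 + 0.333333·4.2 = 5.33333.
E[X²] = 0.333333·122.02 + 0.333333·4.94333 + 0.333333·35.28 = 54.0811.
Var(X) = E[X²] − (E[X])² = 54.0811 − 28.4444 = 25.6367.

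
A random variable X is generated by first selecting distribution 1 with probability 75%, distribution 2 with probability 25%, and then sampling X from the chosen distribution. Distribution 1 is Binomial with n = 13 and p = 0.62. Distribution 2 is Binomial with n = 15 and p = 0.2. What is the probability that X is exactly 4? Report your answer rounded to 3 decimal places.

0.060

Conditional on each component, P(X = 4): 1: 0.0174552; 2: 0.187604.
By total probability, P(X = 4) = 0.75·0.0174552 + 0.25·0.187604 = 0.0599925.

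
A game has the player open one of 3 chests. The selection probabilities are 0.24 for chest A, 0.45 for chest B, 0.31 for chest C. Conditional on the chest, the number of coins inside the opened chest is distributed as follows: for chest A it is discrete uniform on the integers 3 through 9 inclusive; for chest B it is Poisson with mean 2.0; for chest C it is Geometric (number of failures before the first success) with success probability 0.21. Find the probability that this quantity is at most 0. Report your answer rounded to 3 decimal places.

Conditional on each chest, P(X ≤ 0): A: 0; B: 0.135335; C: 0.21.
By total probability, P(X ≤ 0) = 0.24·0 + 0.45·0.135335 + 0.31·0.21 = 0.126001.

0.126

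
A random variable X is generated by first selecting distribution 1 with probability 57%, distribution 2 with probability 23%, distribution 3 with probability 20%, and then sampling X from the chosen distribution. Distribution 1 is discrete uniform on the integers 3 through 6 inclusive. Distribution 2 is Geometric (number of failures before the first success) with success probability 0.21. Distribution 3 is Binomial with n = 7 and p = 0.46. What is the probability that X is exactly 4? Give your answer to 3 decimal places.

Conditional on each component, P(X = 4): 1: 0.25; 2: 0.0817952; 3: 0.246763.
By total probability, P(X = 4) = 0.57·0.25 + 0.23·0.0817952 + 0.2·0.246763 = 0.210666.

0.211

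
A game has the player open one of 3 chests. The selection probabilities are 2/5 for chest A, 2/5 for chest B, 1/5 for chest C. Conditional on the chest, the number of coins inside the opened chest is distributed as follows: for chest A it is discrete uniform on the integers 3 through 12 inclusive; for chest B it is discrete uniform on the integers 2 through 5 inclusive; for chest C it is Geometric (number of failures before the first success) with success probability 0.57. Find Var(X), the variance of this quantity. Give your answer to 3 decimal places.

Per component, A: μ=7.5, E[X²]=64.5; B: μ=3.5, E[X²]=13.5; C: μ=0.754386, E[X²]=1.89258.
E[X] = 0.4·7.5 + 0.4·3.5 + 0.2·0.754386 = 4.55088.
E[X²] = 0.4·64.5 + 0.4·13.5 + 0.2·1.89258 = 31.5785.
Var(X) = E[X²] − (E[X])² = 31.5785 − 20.7105 = 10.868.

10.868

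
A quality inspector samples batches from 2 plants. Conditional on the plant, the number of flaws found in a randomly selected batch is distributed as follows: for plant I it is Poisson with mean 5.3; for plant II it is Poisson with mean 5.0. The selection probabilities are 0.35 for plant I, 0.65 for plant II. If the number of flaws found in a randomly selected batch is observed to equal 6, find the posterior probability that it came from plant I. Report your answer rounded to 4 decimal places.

Likelihoods P(X=6 | ·): I: 0.15366; II: 0.146223.
Posterior ∝ prior × likelihood. Numerator for I: 0.35·0.15366 = 0.0537811.
Normalizing constant: 0.35·0.15366 + 0.65·0.146223 = 0.148826.
P(I | observation) = 0.0537811 / 0.148826 = 0.361369.

0.3614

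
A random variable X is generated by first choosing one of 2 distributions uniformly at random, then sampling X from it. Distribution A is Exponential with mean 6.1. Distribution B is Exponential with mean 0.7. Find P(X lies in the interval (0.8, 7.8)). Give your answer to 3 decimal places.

0.459

Conditional on each component, P(0.8 < X < 7.8): A: 0.598686; B: 0.318892.
By total probability, P(0.8 < X < 7.8) = 0.5·0.598686 + 0.5·0.318892 = 0.458789.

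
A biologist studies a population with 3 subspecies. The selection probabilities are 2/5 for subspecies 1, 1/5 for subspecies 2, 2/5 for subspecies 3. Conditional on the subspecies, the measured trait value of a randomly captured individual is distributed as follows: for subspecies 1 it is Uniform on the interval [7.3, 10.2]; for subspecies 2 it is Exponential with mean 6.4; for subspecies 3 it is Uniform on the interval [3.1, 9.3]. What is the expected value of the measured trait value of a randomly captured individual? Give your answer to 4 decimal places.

Component means — 1: 8.75; 2: 6.4; 3: 6.2.
E[X] = 0.4·8.75 + 0.2·6.4 + 0.4·6.2 = 7.26.

7.2600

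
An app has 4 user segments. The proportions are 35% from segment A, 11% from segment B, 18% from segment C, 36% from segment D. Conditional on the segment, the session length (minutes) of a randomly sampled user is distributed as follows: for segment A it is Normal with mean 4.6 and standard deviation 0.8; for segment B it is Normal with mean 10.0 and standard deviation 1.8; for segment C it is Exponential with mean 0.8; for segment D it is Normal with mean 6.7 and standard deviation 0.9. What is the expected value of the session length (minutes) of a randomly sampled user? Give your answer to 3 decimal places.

Component means — A: 4.6; B: 10; C: 0.8; D: 6.7.
E[X] = 0.35·4.6 + 0.11·10 + 0.18·0.8 + 0.36·6.7 = 5.266.

5.266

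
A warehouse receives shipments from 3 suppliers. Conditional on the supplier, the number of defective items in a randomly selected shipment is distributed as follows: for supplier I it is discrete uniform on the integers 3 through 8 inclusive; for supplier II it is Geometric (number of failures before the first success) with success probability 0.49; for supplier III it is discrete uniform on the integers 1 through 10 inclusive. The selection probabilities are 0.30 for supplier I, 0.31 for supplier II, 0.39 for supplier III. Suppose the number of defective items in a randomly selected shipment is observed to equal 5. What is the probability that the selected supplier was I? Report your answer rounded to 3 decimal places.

Likelihoods P(X=5 | ·): I: 0.166667; II: 0.0169062; III: 0.1.
Posterior ∝ prior × likelihood. Numerator for I: 0.3·0.166667 = 0.05.
Normalizing constant: 0.3·0.166667 + 0.31·0.0169062 + 0.39·0.1 = 0.0942409.
P(I | observation) = 0.05 / 0.0942409 = 0.530555.

0.531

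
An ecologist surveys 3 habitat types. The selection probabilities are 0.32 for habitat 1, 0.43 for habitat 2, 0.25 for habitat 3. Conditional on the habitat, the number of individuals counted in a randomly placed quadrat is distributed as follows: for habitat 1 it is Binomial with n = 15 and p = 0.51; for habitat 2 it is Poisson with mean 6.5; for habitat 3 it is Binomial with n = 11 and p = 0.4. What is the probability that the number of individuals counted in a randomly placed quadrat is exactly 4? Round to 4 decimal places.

0.1188

Conditional on each habitat, P(X = 4): 1: 0.0361052; 2: 0.111822; 3: 0.23649.
By total probability, P(X = 4) = 0.32·0.0361052 + 0.43·0.111822 + 0.25·0.23649 = 0.11876.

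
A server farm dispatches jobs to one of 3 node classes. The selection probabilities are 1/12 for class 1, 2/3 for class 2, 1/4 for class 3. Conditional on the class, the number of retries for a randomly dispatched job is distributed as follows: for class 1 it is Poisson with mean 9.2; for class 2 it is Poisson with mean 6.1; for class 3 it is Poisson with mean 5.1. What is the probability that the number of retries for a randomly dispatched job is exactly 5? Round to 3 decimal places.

0.154

Conditional on each class, P(X = 5): 1: 0.0554943; 2: 0.15786; 3: 0.175294.
By total probability, P(X = 5) = 0.0833333·0.0554943 + 0.666667·0.15786 + 0.25·0.175294 = 0.153688.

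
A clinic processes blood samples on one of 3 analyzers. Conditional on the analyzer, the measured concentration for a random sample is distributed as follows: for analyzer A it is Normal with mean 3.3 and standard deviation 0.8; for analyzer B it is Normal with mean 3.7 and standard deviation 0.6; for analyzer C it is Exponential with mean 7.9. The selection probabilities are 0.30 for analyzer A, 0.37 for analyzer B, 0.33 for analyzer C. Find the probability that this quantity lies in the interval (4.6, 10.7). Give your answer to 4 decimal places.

Conditional on each analyzer, P(4.6 < X < 10.7): A: 0.0520813; B: 0.0668072; C: 0.30053.
By total probability, P(4.6 < X < 10.7) = 0.3·0.0520813 + 0.37·0.0668072 + 0.33·0.30053 = 0.139518.

0.1395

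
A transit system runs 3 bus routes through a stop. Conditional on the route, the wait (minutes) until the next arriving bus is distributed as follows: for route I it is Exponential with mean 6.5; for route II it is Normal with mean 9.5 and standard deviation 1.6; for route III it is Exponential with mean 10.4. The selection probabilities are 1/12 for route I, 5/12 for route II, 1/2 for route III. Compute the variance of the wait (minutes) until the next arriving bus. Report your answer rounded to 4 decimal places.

59.7825

Per component, I: μ=6.5, E[X²]=84.5; II: μ=9.5, E[X²]=92.81; III: μ=10.4, E[X²]=216.32.
E[X] = 0.0833333·6.5 + 0.416667·9.5 + 0.5·10.4 = 9.7.
E[X²] = 0.0833333·84.5 + 0.416667·92.81 + 0.5·216.32 = 153.873.
Var(X) = E[X²] − (E[X])² = 153.873 − 94.09 = 59.7825.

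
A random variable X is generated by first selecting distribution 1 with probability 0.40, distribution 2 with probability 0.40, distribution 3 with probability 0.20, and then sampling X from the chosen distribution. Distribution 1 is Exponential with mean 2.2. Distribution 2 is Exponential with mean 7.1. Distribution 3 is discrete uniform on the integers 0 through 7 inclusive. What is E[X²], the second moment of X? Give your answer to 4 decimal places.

For each component E[X²] = Var + (mean)², giving 1: 9.68; 2: 100.82; 3: 17.5.
Overall E[X²] = 0.4·9.68 + 0.4·100.82 + 0.2·17.5 = 47.7.

47.7000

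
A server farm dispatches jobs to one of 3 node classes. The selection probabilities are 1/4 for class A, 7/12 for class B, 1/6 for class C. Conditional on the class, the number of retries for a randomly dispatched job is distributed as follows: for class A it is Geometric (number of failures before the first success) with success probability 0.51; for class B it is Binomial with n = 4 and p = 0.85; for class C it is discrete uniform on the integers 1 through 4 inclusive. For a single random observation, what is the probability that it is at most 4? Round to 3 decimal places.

0.993

Conditional on each class, P(X ≤ 4): A: 0.971752; B: 1; C: 1.
By total probability, P(X ≤ 4) = 0.25·0.971752 + 0.583333·1 + 0.166667·1 = 0.992938.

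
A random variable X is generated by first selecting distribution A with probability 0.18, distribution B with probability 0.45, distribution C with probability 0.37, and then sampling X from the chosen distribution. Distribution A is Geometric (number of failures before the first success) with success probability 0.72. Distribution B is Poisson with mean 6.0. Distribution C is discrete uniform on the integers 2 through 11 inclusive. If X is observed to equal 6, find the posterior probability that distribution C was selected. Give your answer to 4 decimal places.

0.3384

Likelihoods P(X=6 | ·): A: 0.000346961; B: 0.160623; C: 0.1.
Posterior ∝ prior × likelihood. Numerator for C: 0.37·0.1 = 0.037.
Normalizing constant: 0.18·0.000346961 + 0.45·0.160623 + 0.37·0.1 = 0.109343.
P(C | observation) = 0.037 / 0.109343 = 0.338385.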